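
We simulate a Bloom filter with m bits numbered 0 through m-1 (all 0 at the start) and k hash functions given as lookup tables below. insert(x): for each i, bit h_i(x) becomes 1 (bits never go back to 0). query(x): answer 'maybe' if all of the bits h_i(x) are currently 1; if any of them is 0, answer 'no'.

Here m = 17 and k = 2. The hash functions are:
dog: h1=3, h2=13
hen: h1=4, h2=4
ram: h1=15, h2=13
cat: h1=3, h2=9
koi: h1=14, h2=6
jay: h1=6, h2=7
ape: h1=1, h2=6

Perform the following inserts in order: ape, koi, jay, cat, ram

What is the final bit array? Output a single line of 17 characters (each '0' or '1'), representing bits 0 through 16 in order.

Start: bits=00000000000000000
After insert 'ape': sets bits 1 6 -> bits=01000010000000000
After insert 'koi': sets bits 6 14 -> bits=01000010000000100
After insert 'jay': sets bits 6 7 -> bits=01000011000000100
After insert 'cat': sets bits 3 9 -> bits=01010011010000100
After insert 'ram': sets bits 13 15 -> bits=01010011010001110

Answer: 01010011010001110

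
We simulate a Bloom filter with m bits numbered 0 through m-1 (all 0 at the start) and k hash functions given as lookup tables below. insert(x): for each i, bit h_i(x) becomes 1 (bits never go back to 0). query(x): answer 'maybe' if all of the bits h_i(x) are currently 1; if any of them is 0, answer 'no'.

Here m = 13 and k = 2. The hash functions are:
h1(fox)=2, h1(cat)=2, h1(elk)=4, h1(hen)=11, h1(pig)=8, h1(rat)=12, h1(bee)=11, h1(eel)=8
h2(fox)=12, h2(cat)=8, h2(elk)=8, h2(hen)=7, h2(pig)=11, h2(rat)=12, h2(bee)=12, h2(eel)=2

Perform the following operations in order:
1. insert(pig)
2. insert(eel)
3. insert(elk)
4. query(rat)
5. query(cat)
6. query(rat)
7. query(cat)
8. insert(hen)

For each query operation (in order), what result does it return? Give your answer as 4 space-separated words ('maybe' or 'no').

Start: bits=0000000000000
Op 1: insert pig -> sets bits 8 11 -> bits=0000000010010
Op 2: insert eel -> sets bits 2 8 -> bits=0010000010010
Op 3: insert elk -> sets bits 4 8 -> bits=0010100010010
Op 4: query rat -> checks bit12=0 (has a 0) -> no
Op 5: query cat -> checks bit2=1, bit8=1 (all 1) -> maybe
Op 6: query rat -> checks bit12=0 (has a 0) -> no
Op 7: query cat -> checks bit2=1, bit8=1 (all 1) -> maybe
Op 8: insert hen -> sets bits 7 11 -> bits=0010100110010
Query results in order: no maybe no maybe

Answer: no maybe no maybe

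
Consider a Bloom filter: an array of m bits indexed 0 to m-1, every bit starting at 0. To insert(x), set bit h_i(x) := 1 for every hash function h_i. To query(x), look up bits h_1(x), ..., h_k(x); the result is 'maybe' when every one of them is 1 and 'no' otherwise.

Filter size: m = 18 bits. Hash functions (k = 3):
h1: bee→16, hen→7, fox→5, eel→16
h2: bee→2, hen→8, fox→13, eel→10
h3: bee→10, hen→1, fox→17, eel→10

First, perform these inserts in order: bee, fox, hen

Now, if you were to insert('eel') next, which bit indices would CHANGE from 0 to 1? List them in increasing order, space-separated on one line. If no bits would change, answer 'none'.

Answer: none

Derivation:
Start: bits=000000000000000000
After insert 'bee': sets bits 2 10 16 -> bits=001000000010000010
After insert 'fox': sets bits 5 13 17 -> bits=001001000010010011
After insert 'hen': sets bits 1 7 8 -> bits=011001011010010011
insert 'eel' would touch bits 10 16; currently bit10=1, bit16=1
Bits that are 0 among those (would change 0->1): none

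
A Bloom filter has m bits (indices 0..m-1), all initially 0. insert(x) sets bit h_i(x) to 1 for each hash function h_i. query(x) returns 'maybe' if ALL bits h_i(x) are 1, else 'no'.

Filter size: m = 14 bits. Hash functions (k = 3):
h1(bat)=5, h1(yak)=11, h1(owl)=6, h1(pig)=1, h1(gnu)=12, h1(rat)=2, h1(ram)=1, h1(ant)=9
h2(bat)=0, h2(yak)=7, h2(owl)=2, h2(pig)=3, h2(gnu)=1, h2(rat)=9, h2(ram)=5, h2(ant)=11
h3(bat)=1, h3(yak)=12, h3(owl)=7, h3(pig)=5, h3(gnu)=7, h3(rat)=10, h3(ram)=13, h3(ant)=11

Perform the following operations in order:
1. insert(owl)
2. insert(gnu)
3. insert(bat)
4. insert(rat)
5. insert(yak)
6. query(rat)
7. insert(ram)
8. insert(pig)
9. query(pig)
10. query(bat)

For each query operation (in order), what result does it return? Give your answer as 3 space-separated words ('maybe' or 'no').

Answer: maybe maybe maybe

Derivation:
Start: bits=00000000000000
Op 1: insert owl -> sets bits 2 6 7 -> bits=00100011000000
Op 2: insert gnu -> sets bits 1 7 12 -> bits=01100011000010
Op 3: insert bat -> sets bits 0 1 5 -> bits=11100111000010
Op 4: insert rat -> sets bits 2 9 10 -> bits=11100111011010
Op 5: insert yak -> sets bits 7 11 12 -> bits=11100111011110
Op 6: query rat -> checks bit2=1, bit9=1, bit10=1 (all 1) -> maybe
Op 7: insert ram -> sets bits 1 5 13 -> bits=11100111011111
Op 8: insert pig -> sets bits 1 3 5 -> bits=11110111011111
Op 9: query pig -> checks bit1=1, bit3=1, bit5=1 (all 1) -> maybe
Op 10: query bat -> checks bit0=1, bit1=1, bit5=1 (all 1) -> maybe
Query results in order: maybe maybe maybe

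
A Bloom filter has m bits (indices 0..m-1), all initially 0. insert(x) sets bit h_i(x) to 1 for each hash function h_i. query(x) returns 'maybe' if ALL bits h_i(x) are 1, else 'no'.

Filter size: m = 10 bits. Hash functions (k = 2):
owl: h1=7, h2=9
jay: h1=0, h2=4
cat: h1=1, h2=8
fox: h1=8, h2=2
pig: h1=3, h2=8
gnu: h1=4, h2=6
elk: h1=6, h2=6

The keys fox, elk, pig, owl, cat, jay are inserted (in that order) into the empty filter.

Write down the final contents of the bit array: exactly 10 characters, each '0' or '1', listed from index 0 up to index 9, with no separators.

Answer: 1111101111

Derivation:
Start: bits=0000000000
After insert 'fox': sets bits 2 8 -> bits=0010000010
After insert 'elk': sets bits 6 -> bits=0010001010
After insert 'pig': sets bits 3 8 -> bits=0011001010
After insert 'owl': sets bits 7 9 -> bits=0011001111
After insert 'cat': sets bits 1 8 -> bits=0111001111
After insert 'jay': sets bits 0 4 -> bits=1111101111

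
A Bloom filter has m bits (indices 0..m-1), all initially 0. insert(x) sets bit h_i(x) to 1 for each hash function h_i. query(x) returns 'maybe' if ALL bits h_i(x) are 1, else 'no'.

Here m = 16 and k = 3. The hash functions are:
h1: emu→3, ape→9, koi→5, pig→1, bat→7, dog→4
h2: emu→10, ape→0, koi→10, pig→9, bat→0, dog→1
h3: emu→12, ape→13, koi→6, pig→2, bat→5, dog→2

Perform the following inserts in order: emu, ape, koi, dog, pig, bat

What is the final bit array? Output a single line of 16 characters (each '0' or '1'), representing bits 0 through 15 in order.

Answer: 1111111101101100

Derivation:
Start: bits=0000000000000000
After insert 'emu': sets bits 3 10 12 -> bits=0001000000101000
After insert 'ape': sets bits 0 9 13 -> bits=1001000001101100
After insert 'koi': sets bits 5 6 10 -> bits=1001011001101100
After insert 'dog': sets bits 1 2 4 -> bits=1111111001101100
After insert 'pig': sets bits 1 2 9 -> bits=1111111001101100
After insert 'bat': sets bits 0 5 7 -> bits=1111111101101100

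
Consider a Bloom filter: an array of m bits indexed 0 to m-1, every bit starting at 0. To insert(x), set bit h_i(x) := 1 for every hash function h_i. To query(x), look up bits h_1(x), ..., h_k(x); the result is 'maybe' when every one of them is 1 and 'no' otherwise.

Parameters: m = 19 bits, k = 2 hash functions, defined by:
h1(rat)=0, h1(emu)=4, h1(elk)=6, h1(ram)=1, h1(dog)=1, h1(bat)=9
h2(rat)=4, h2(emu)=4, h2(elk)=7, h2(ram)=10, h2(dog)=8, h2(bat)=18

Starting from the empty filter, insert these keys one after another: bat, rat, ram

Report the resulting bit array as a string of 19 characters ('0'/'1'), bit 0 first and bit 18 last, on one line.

Start: bits=0000000000000000000
After insert 'bat': sets bits 9 18 -> bits=0000000001000000001
After insert 'rat': sets bits 0 4 -> bits=1000100001000000001
After insert 'ram': sets bits 1 10 -> bits=1100100001100000001

Answer: 1100100001100000001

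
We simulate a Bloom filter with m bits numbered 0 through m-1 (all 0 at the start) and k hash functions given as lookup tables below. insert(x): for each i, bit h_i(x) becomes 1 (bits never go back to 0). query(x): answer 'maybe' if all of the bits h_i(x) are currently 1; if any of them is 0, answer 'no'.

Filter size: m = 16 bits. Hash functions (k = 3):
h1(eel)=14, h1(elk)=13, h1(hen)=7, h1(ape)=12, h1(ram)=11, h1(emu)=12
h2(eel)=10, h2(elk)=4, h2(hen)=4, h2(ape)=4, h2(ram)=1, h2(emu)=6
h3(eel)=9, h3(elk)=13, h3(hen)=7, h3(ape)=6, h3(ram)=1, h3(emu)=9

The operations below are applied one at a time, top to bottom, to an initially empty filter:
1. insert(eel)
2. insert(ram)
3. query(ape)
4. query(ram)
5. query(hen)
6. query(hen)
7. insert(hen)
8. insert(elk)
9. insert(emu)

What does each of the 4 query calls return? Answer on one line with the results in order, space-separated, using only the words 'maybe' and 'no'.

Start: bits=0000000000000000
Op 1: insert eel -> sets bits 9 10 14 -> bits=0000000001100010
Op 2: insert ram -> sets bits 1 11 -> bits=0100000001110010
Op 3: query ape -> checks bit4=0, bit6=0, bit12=0 (has a 0) -> no
Op 4: query ram -> checks bit1=1, bit11=1 (all 1) -> maybe
Op 5: query hen -> checks bit4=0, bit7=0 (has a 0) -> no
Op 6: query hen -> checks bit4=0, bit7=0 (has a 0) -> no
Op 7: insert hen -> sets bits 4 7 -> bits=0100100101110010
Op 8: insert elk -> sets bits 4 13 -> bits=0100100101110110
Op 9: insert emu -> sets bits 6 9 12 -> bits=0100101101111110
Query results in order: no maybe no no

Answer: no maybe no no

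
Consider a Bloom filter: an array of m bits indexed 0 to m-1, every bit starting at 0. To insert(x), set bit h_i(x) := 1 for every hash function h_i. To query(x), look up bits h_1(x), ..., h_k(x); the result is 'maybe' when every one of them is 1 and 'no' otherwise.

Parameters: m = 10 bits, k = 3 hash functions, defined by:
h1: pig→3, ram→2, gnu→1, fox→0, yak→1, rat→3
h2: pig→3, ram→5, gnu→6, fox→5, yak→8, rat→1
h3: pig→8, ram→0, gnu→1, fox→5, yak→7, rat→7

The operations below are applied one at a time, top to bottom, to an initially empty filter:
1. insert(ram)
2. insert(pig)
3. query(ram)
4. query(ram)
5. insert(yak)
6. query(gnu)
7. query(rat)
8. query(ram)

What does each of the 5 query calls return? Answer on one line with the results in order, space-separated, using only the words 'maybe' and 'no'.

Answer: maybe maybe no maybe maybe

Derivation:
Start: bits=0000000000
Op 1: insert ram -> sets bits 0 2 5 -> bits=1010010000
Op 2: insert pig -> sets bits 3 8 -> bits=1011010010
Op 3: query ram -> checks bit0=1, bit2=1, bit5=1 (all 1) -> maybe
Op 4: query ram -> checks bit0=1, bit2=1, bit5=1 (all 1) -> maybe
Op 5: insert yak -> sets bits 1 7 8 -> bits=1111010110
Op 6: query gnu -> checks bit1=1, bit6=0 (has a 0) -> no
Op 7: query rat -> checks bit1=1, bit3=1, bit7=1 (all 1) -> maybe
Op 8: query ram -> checks bit0=1, bit2=1, bit5=1 (all 1) -> maybe
Query results in order: maybe maybe no maybe maybe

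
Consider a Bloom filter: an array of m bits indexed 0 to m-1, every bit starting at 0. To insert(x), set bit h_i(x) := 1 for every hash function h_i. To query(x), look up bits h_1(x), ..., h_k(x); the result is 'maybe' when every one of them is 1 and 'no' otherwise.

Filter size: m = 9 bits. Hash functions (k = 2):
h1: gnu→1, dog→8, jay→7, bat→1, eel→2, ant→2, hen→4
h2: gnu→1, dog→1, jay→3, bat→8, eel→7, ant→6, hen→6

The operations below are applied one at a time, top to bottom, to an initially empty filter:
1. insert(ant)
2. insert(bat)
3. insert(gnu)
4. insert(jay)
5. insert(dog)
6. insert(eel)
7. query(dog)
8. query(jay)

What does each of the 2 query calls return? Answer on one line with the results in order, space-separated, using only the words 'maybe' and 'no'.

Answer: maybe maybe

Derivation:
Start: bits=000000000
Op 1: insert ant -> sets bits 2 6 -> bits=001000100
Op 2: insert bat -> sets bits 1 8 -> bits=011000101
Op 3: insert gnu -> sets bits 1 -> bits=011000101
Op 4: insert jay -> sets bits 3 7 -> bits=011100111
Op 5: insert dog -> sets bits 1 8 -> bits=011100111
Op 6: insert eel -> sets bits 2 7 -> bits=011100111
Op 7: query dog -> checks bit1=1, bit8=1 (all 1) -> maybe
Op 8: query jay -> checks bit3=1, bit7=1 (all 1) -> maybe
Query results in order: maybe maybe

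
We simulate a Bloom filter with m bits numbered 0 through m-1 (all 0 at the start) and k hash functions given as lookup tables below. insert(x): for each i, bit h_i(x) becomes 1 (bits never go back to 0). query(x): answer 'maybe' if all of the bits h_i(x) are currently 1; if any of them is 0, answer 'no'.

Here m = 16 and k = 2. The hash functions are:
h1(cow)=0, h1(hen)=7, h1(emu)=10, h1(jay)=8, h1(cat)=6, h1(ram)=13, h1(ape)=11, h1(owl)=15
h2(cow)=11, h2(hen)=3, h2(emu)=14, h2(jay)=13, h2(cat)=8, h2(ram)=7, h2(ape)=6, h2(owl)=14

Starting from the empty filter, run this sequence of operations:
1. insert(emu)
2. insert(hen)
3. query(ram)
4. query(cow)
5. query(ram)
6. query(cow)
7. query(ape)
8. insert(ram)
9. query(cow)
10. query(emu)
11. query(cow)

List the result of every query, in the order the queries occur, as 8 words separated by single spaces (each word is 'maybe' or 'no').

Answer: no no no no no no maybe no

Derivation:
Start: bits=0000000000000000
Op 1: insert emu -> sets bits 10 14 -> bits=0000000000100010
Op 2: insert hen -> sets bits 3 7 -> bits=0001000100100010
Op 3: query ram -> checks bit7=1, bit13=0 (has a 0) -> no
Op 4: query cow -> checks bit0=0, bit11=0 (has a 0) -> no
Op 5: query ram -> checks bit7=1, bit13=0 (has a 0) -> no
Op 6: query cow -> checks bit0=0, bit11=0 (has a 0) -> no
Op 7: query ape -> checks bit6=0, bit11=0 (has a 0) -> no
Op 8: insert ram -> sets bits 7 13 -> bits=0001000100100110
Op 9: query cow -> checks bit0=0, bit11=0 (has a 0) -> no
Op 10: query emu -> checks bit10=1, bit14=1 (all 1) -> maybe
Op 11: query cow -> checks bit0=0, bit11=0 (has a 0) -> no
Query results in order: no no no no no no maybe no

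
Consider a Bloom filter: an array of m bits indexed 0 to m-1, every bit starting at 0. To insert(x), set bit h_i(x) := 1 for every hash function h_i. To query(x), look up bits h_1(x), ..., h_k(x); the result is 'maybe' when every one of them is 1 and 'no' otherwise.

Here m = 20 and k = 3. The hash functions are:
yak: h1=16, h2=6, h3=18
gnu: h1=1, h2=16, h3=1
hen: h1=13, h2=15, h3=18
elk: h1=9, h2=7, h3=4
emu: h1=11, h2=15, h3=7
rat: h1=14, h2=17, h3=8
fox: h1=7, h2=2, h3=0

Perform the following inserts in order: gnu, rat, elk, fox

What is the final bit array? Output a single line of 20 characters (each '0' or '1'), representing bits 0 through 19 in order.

Answer: 11101001110000101100

Derivation:
Start: bits=00000000000000000000
After insert 'gnu': sets bits 1 16 -> bits=01000000000000001000
After insert 'rat': sets bits 8 14 17 -> bits=01000000100000101100
After insert 'elk': sets bits 4 7 9 -> bits=01001001110000101100
After insert 'fox': sets bits 0 2 7 -> bits=11101001110000101100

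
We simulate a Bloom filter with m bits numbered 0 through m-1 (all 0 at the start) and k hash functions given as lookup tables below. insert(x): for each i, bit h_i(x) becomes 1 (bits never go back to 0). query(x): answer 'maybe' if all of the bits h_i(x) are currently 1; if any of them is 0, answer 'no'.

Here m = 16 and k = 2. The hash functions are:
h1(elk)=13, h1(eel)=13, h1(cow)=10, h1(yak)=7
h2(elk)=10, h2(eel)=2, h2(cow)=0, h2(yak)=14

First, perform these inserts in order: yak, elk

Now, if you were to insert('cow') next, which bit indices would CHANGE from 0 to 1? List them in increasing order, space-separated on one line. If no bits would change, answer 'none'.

Start: bits=0000000000000000
After insert 'yak': sets bits 7 14 -> bits=0000000100000010
After insert 'elk': sets bits 10 13 -> bits=0000000100100110
insert 'cow' would touch bits 0 10; currently bit0=0, bit10=1
Bits that are 0 among those (would change 0->1): 0

Answer: 0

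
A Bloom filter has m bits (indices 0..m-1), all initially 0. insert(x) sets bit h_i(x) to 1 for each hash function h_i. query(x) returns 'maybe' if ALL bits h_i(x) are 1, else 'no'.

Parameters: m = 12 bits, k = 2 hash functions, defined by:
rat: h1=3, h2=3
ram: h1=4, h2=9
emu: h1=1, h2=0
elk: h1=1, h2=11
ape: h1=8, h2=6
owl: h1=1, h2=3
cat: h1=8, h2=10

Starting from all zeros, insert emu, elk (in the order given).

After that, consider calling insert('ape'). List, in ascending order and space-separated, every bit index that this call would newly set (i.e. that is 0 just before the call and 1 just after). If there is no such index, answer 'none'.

Answer: 6 8

Derivation:
Start: bits=000000000000
After insert 'emu': sets bits 0 1 -> bits=110000000000
After insert 'elk': sets bits 1 11 -> bits=110000000001
insert 'ape' would touch bits 6 8; currently bit6=0, bit8=0
Bits that are 0 among those (would change 0->1): 6 8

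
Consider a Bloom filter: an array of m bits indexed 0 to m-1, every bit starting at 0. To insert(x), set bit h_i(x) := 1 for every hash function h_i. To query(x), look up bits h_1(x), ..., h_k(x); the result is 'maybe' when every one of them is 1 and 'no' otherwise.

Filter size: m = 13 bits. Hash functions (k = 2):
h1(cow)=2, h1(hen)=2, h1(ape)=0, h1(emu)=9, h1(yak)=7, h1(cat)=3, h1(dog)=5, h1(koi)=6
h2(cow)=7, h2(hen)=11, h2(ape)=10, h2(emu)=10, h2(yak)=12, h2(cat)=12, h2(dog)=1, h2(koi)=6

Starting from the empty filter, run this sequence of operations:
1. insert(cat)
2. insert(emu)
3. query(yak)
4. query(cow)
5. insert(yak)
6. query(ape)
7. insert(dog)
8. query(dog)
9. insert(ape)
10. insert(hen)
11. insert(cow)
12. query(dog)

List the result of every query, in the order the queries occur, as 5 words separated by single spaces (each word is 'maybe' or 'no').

Answer: no no no maybe maybe

Derivation:
Start: bits=0000000000000
Op 1: insert cat -> sets bits 3 12 -> bits=0001000000001
Op 2: insert emu -> sets bits 9 10 -> bits=0001000001101
Op 3: query yak -> checks bit7=0, bit12=1 (has a 0) -> no
Op 4: query cow -> checks bit2=0, bit7=0 (has a 0) -> no
Op 5: insert yak -> sets bits 7 12 -> bits=0001000101101
Op 6: query ape -> checks bit0=0, bit10=1 (has a 0) -> no
Op 7: insert dog -> sets bits 1 5 -> bits=0101010101101
Op 8: query dog -> checks bit1=1, bit5=1 (all 1) -> maybe
Op 9: insert ape -> sets bits 0 10 -> bits=1101010101101
Op 10: insert hen -> sets bits 2 11 -> bits=1111010101111
Op 11: insert cow -> sets bits 2 7 -> bits=1111010101111
Op 12: query dog -> checks bit1=1, bit5=1 (all 1) -> maybe
Query results in order: no no no maybe maybe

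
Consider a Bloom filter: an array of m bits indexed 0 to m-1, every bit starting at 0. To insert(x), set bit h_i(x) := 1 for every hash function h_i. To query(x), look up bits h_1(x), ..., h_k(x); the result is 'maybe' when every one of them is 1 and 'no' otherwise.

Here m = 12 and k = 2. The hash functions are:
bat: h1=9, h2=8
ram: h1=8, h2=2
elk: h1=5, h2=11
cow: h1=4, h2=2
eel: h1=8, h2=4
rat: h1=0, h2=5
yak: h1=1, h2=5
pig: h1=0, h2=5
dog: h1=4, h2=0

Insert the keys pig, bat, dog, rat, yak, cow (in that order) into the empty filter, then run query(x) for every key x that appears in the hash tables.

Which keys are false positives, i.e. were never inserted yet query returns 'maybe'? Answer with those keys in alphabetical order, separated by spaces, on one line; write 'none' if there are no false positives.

Answer: eel ram

Derivation:
Start: bits=000000000000
After insert 'pig': sets bits 0 5 -> bits=100001000000
After insert 'bat': sets bits 8 9 -> bits=100001001100
After insert 'dog': sets bits 0 4 -> bits=100011001100
After insert 'rat': sets bits 0 5 -> bits=100011001100
After insert 'yak': sets bits 1 5 -> bits=110011001100
After insert 'cow': sets bits 2 4 -> bits=111011001100
Not inserted: eel elk ram — query each against bits=111011001100:
query eel: checks bit4=1, bit8=1 (all 1) -> maybe => FALSE POSITIVE
query elk: checks bit5=1, bit11=0 (has a 0) -> no => not a false positive
query ram: checks bit2=1, bit8=1 (all 1) -> maybe => FALSE POSITIVE
False positives (alphabetical): eel ram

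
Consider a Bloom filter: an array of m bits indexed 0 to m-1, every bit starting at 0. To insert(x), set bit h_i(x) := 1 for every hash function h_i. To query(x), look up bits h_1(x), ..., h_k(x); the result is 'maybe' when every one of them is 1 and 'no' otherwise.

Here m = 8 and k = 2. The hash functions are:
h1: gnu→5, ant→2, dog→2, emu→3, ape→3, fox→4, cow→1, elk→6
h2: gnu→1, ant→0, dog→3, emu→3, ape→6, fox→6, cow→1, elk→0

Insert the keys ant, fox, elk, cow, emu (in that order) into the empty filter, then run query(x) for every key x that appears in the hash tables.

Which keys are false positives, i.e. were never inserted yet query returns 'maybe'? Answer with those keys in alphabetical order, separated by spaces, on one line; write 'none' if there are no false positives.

Start: bits=00000000
After insert 'ant': sets bits 0 2 -> bits=10100000
After insert 'fox': sets bits 4 6 -> bits=10101010
After insert 'elk': sets bits 0 6 -> bits=10101010
After insert 'cow': sets bits 1 -> bits=11101010
After insert 'emu': sets bits 3 -> bits=11111010
Not inserted: ape dog gnu — query each against bits=11111010:
query ape: checks bit3=1, bit6=1 (all 1) -> maybe => FALSE POSITIVE
query dog: checks bit2=1, bit3=1 (all 1) -> maybe => FALSE POSITIVE
query gnu: checks bit1=1, bit5=0 (has a 0) -> no => not a false positive
False positives (alphabetical): ape dog

Answer: ape dog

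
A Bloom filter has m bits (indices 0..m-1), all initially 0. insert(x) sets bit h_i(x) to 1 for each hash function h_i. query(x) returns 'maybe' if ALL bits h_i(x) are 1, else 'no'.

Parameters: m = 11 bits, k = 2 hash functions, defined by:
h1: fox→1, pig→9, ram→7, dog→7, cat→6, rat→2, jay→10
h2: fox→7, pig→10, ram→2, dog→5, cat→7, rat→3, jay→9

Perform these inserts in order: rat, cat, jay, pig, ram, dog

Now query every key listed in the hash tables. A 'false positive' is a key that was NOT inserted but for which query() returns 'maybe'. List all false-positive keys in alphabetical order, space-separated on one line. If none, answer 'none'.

Answer: none

Derivation:
Start: bits=00000000000
After insert 'rat': sets bits 2 3 -> bits=00110000000
After insert 'cat': sets bits 6 7 -> bits=00110011000
After insert 'jay': sets bits 9 10 -> bits=00110011011
After insert 'pig': sets bits 9 10 -> bits=00110011011
After insert 'ram': sets bits 2 7 -> bits=00110011011
After insert 'dog': sets bits 5 7 -> bits=00110111011
Not inserted: fox — query each against bits=00110111011:
query fox: checks bit1=0, bit7=1 (has a 0) -> no => not a false positive
False positives (alphabetical): none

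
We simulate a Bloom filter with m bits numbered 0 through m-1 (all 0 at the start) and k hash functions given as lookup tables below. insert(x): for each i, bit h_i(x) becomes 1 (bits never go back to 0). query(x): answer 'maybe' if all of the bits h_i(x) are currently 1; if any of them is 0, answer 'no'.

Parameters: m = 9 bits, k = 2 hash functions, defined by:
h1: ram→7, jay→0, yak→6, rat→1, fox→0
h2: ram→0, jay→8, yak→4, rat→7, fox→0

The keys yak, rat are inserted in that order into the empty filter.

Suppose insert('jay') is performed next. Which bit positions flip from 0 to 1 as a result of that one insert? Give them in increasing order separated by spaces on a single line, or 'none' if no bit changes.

Start: bits=000000000
After insert 'yak': sets bits 4 6 -> bits=000010100
After insert 'rat': sets bits 1 7 -> bits=010010110
insert 'jay' would touch bits 0 8; currently bit0=0, bit8=0
Bits that are 0 among those (would change 0->1): 0 8

Answer: 0 8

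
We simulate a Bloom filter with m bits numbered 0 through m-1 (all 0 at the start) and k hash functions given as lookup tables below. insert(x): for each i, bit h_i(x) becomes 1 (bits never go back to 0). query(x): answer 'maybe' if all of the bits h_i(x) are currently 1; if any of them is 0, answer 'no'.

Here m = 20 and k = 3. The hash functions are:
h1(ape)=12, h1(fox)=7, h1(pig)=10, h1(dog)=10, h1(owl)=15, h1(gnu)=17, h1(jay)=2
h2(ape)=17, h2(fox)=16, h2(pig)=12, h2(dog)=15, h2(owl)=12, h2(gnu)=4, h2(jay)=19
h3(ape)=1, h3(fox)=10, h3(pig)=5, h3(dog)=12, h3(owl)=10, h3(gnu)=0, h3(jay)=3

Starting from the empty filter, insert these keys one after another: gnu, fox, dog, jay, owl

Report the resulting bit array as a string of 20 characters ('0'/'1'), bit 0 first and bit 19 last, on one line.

Answer: 10111001001010011101

Derivation:
Start: bits=00000000000000000000
After insert 'gnu': sets bits 0 4 17 -> bits=10001000000000000100
After insert 'fox': sets bits 7 10 16 -> bits=10001001001000001100
After insert 'dog': sets bits 10 12 15 -> bits=10001001001010011100
After insert 'jay': sets bits 2 3 19 -> bits=10111001001010011101
After insert 'owl': sets bits 10 12 15 -> bits=10111001001010011101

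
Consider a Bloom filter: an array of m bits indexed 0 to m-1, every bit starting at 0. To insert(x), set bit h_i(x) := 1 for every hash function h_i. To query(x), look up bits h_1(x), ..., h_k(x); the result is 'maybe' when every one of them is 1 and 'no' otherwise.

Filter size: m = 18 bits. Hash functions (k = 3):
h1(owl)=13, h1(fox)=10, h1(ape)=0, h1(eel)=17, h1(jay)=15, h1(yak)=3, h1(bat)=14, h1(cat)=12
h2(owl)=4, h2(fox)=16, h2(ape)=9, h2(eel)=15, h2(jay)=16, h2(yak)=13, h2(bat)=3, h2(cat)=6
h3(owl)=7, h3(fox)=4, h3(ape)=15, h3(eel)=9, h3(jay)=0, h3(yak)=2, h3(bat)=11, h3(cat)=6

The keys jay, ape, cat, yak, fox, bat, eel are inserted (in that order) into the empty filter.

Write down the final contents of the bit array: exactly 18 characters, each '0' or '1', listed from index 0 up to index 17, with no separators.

Answer: 101110100111111111

Derivation:
Start: bits=000000000000000000
After insert 'jay': sets bits 0 15 16 -> bits=100000000000000110
After insert 'ape': sets bits 0 9 15 -> bits=100000000100000110
After insert 'cat': sets bits 6 12 -> bits=100000100100100110
After insert 'yak': sets bits 2 3 13 -> bits=101100100100110110
After insert 'fox': sets bits 4 10 16 -> bits=101110100110110110
After insert 'bat': sets bits 3 11 14 -> bits=101110100111111110
After insert 'eel': sets bits 9 15 17 -> bits=101110100111111111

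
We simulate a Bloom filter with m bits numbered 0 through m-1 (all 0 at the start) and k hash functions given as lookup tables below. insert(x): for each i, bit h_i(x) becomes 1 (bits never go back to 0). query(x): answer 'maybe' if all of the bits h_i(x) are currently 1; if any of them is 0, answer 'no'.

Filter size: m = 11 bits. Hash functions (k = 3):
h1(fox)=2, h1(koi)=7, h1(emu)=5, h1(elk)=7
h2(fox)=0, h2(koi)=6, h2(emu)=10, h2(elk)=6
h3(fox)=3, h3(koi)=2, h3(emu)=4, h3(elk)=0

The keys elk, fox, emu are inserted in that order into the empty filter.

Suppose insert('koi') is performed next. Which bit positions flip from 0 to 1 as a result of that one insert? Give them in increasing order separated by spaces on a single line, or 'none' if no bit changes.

Answer: none

Derivation:
Start: bits=00000000000
After insert 'elk': sets bits 0 6 7 -> bits=10000011000
After insert 'fox': sets bits 0 2 3 -> bits=10110011000
After insert 'emu': sets bits 4 5 10 -> bits=10111111001
insert 'koi' would touch bits 2 6 7; currently bit2=1, bit6=1, bit7=1
Bits that are 0 among those (would change 0->1): none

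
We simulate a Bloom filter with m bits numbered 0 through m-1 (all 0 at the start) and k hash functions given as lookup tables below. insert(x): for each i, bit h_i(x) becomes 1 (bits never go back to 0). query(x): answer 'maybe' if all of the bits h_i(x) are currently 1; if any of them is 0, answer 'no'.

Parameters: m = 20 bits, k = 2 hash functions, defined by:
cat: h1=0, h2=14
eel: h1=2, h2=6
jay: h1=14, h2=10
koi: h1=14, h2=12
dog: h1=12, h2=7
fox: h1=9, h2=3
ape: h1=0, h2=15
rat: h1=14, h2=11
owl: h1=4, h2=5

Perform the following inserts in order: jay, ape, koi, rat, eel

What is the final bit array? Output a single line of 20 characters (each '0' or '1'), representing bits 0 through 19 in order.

Answer: 10100010001110110000

Derivation:
Start: bits=00000000000000000000
After insert 'jay': sets bits 10 14 -> bits=00000000001000100000
After insert 'ape': sets bits 0 15 -> bits=10000000001000110000
After insert 'koi': sets bits 12 14 -> bits=10000000001010110000
After insert 'rat': sets bits 11 14 -> bits=10000000001110110000
After insert 'eel': sets bits 2 6 -> bits=10100010001110110000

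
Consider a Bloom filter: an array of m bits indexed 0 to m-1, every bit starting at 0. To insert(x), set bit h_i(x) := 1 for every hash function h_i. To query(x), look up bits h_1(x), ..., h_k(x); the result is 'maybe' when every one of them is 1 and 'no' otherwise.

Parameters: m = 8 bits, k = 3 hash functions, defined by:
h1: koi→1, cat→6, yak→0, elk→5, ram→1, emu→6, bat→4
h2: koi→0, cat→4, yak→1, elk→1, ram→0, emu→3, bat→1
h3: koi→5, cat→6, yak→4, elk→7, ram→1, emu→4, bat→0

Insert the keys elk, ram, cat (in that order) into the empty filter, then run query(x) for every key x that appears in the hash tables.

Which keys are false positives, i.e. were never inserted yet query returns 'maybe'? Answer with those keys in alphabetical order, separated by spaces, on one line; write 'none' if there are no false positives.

Answer: bat koi yak

Derivation:
Start: bits=00000000
After insert 'elk': sets bits 1 5 7 -> bits=01000101
After insert 'ram': sets bits 0 1 -> bits=11000101
After insert 'cat': sets bits 4 6 -> bits=11001111
Not inserted: bat emu koi yak — query each against bits=11001111:
query bat: checks bit0=1, bit1=1, bit4=1 (all 1) -> maybe => FALSE POSITIVE
query emu: checks bit3=0, bit4=1, bit6=1 (has a 0) -> no => not a false positive
query koi: checks bit0=1, bit1=1, bit5=1 (all 1) -> maybe => FALSE POSITIVE
query yak: checks bit0=1, bit1=1, bit4=1 (all 1) -> maybe => FALSE POSITIVE
False positives (alphabetical): bat koi yak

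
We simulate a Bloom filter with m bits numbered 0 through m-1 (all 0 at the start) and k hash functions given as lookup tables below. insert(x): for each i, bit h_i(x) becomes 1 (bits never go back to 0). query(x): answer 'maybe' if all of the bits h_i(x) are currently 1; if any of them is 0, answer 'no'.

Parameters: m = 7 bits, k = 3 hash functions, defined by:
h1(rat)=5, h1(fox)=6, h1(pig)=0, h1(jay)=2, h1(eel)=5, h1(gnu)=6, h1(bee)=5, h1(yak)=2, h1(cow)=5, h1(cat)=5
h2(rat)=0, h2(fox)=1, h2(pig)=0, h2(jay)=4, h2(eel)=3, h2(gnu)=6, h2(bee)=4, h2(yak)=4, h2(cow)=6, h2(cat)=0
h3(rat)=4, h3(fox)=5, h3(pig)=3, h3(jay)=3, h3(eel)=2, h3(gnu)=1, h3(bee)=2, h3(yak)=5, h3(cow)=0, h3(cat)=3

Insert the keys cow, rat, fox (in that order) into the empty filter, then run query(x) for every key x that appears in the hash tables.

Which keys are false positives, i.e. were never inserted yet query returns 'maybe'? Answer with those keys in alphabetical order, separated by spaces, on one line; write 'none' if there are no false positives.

Answer: gnu

Derivation:
Start: bits=0000000
After insert 'cow': sets bits 0 5 6 -> bits=1000011
After insert 'rat': sets bits 0 4 5 -> bits=1000111
After insert 'fox': sets bits 1 5 6 -> bits=1100111
Not inserted: bee cat eel gnu jay pig yak — query each against bits=1100111:
query bee: checks bit2=0, bit4=1, bit5=1 (has a 0) -> no => not a false positive
query cat: checks bit0=1, bit3=0, bit5=1 (has a 0) -> no => not a false positive
query eel: checks bit2=0, bit3=0, bit5=1 (has a 0) -> no => not a false positive
query gnu: checks bit1=1, bit6=1 (all 1) -> maybe => FALSE POSITIVE
query jay: checks bit2=0, bit3=0, bit4=1 (has a 0) -> no => not a false positive
query pig: checks bit0=1, bit3=0 (has a 0) -> no => not a false positive
query yak: checks bit2=0, bit4=1, bit5=1 (has a 0) -> no => not a false positive
False positives (alphabetical): gnu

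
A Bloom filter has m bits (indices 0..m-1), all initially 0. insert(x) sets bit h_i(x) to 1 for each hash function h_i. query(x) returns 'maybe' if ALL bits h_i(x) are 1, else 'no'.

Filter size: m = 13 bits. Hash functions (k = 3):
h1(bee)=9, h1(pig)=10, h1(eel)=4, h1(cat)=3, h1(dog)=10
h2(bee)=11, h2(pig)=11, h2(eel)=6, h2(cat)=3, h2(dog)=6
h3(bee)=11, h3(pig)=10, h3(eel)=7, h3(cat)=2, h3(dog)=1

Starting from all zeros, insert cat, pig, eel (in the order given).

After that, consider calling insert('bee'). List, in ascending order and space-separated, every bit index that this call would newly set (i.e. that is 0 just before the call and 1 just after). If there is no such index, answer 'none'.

Answer: 9

Derivation:
Start: bits=0000000000000
After insert 'cat': sets bits 2 3 -> bits=0011000000000
After insert 'pig': sets bits 10 11 -> bits=0011000000110
After insert 'eel': sets bits 4 6 7 -> bits=0011101100110
insert 'bee' would touch bits 9 11; currently bit9=0, bit11=1
Bits that are 0 among those (would change 0->1): 9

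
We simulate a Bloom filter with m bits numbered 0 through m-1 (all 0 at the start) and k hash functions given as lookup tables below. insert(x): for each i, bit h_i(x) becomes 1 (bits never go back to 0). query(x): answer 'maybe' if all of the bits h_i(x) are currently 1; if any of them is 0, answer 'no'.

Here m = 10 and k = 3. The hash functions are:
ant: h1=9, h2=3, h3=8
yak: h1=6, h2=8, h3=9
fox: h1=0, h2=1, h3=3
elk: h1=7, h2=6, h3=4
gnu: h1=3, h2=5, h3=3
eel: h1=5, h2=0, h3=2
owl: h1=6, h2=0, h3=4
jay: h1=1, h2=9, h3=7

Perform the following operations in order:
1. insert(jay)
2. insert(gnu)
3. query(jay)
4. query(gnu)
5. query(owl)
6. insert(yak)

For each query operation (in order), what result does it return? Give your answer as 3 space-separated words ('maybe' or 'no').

Start: bits=0000000000
Op 1: insert jay -> sets bits 1 7 9 -> bits=0100000101
Op 2: insert gnu -> sets bits 3 5 -> bits=0101010101
Op 3: query jay -> checks bit1=1, bit7=1, bit9=1 (all 1) -> maybe
Op 4: query gnu -> checks bit3=1, bit5=1 (all 1) -> maybe
Op 5: query owl -> checks bit0=0, bit4=0, bit6=0 (has a 0) -> no
Op 6: insert yak -> sets bits 6 8 9 -> bits=0101011111
Query results in order: maybe maybe no

Answer: maybe maybe no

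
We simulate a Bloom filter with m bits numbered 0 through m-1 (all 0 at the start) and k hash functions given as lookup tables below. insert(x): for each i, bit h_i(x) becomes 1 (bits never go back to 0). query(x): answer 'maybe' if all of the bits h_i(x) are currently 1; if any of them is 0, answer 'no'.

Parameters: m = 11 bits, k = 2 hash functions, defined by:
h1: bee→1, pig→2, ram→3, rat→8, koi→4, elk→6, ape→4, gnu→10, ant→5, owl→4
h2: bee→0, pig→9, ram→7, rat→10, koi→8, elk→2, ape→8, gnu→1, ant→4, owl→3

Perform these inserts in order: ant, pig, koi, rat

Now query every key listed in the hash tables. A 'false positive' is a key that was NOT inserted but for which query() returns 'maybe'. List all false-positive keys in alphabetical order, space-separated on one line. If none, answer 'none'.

Start: bits=00000000000
After insert 'ant': sets bits 4 5 -> bits=00001100000
After insert 'pig': sets bits 2 9 -> bits=00101100010
After insert 'koi': sets bits 4 8 -> bits=00101100110
After insert 'rat': sets bits 8 10 -> bits=00101100111
Not inserted: ape bee elk gnu owl ram — query each against bits=00101100111:
query ape: checks bit4=1, bit8=1 (all 1) -> maybe => FALSE POSITIVE
query bee: checks bit0=0, bit1=0 (has a 0) -> no => not a false positive
query elk: checks bit2=1, bit6=0 (has a 0) -> no => not a false positive
query gnu: checks bit1=0, bit10=1 (has a 0) -> no => not a false positive
query owl: checks bit3=0, bit4=1 (has a 0) -> no => not a false positive
query ram: checks bit3=0, bit7=0 (has a 0) -> no => not a false positive
False positives (alphabetical): ape

Answer: ape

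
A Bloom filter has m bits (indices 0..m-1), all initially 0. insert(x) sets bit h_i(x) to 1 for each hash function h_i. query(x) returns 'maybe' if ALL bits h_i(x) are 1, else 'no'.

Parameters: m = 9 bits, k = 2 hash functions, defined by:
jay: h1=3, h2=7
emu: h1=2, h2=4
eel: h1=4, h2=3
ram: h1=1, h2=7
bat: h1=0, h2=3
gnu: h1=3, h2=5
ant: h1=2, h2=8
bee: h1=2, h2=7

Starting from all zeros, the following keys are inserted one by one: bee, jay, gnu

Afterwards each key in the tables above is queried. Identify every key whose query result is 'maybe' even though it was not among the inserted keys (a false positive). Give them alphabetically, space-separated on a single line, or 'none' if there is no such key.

Start: bits=000000000
After insert 'bee': sets bits 2 7 -> bits=001000010
After insert 'jay': sets bits 3 7 -> bits=001100010
After insert 'gnu': sets bits 3 5 -> bits=001101010
Not inserted: ant bat eel emu ram — query each against bits=001101010:
query ant: checks bit2=1, bit8=0 (has a 0) -> no => not a false positive
query bat: checks bit0=0, bit3=1 (has a 0) -> no => not a false positive
query eel: checks bit3=1, bit4=0 (has a 0) -> no => not a false positive
query emu: checks bit2=1, bit4=0 (has a 0) -> no => not a false positive
query ram: checks bit1=0, bit7=1 (has a 0) -> no => not a false positive
False positives (alphabetical): none

Answer: none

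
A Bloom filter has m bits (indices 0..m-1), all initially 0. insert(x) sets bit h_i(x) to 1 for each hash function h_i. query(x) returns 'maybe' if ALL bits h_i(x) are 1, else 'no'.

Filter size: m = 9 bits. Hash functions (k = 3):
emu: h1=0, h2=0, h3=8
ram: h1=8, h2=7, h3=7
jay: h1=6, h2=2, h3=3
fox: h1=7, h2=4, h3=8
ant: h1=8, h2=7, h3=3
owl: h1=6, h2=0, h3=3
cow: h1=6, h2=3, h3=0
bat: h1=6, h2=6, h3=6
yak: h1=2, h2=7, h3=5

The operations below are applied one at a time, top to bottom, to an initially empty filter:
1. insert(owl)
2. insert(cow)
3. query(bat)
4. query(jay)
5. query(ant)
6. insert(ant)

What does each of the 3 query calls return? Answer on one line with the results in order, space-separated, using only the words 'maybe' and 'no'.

Answer: maybe no no

Derivation:
Start: bits=000000000
Op 1: insert owl -> sets bits 0 3 6 -> bits=100100100
Op 2: insert cow -> sets bits 0 3 6 -> bits=100100100
Op 3: query bat -> checks bit6=1 (all 1) -> maybe
Op 4: query jay -> checks bit2=0, bit3=1, bit6=1 (has a 0) -> no
Op 5: query ant -> checks bit3=1, bit7=0, bit8=0 (has a 0) -> no
Op 6: insert ant -> sets bits 3 7 8 -> bits=100100111
Query results in order: maybe no no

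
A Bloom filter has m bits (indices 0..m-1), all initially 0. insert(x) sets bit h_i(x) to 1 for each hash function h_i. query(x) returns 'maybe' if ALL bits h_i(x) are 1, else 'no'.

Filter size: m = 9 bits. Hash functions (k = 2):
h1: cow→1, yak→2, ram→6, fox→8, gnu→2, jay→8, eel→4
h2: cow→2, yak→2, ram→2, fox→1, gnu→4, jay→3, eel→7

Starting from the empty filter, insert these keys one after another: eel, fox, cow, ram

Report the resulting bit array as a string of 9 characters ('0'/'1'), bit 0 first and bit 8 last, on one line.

Start: bits=000000000
After insert 'eel': sets bits 4 7 -> bits=000010010
After insert 'fox': sets bits 1 8 -> bits=010010011
After insert 'cow': sets bits 1 2 -> bits=011010011
After insert 'ram': sets bits 2 6 -> bits=011010111

Answer: 011010111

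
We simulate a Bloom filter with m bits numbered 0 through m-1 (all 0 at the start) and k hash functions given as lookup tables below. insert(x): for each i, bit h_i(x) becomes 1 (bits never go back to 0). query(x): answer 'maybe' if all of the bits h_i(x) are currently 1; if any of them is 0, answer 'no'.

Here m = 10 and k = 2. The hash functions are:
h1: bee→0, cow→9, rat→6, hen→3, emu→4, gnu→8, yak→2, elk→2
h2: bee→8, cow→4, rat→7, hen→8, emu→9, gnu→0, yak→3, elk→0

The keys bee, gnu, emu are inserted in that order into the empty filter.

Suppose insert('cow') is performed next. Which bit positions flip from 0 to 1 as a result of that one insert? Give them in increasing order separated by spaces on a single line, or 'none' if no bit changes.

Answer: none

Derivation:
Start: bits=0000000000
After insert 'bee': sets bits 0 8 -> bits=1000000010
After insert 'gnu': sets bits 0 8 -> bits=1000000010
After insert 'emu': sets bits 4 9 -> bits=1000100011
insert 'cow' would touch bits 4 9; currently bit4=1, bit9=1
Bits that are 0 among those (would change 0->1): none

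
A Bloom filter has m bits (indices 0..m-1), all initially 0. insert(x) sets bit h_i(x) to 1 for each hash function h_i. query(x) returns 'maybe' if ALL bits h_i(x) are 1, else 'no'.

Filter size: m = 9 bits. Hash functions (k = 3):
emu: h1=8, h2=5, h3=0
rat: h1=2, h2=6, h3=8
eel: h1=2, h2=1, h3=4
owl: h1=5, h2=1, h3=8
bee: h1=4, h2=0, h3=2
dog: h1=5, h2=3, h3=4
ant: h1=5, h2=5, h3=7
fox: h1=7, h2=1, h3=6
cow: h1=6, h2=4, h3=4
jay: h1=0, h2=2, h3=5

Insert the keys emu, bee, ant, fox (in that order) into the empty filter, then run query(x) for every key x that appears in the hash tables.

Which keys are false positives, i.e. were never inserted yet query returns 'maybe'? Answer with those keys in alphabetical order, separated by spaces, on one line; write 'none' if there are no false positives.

Start: bits=000000000
After insert 'emu': sets bits 0 5 8 -> bits=100001001
After insert 'bee': sets bits 0 2 4 -> bits=101011001
After insert 'ant': sets bits 5 7 -> bits=101011011
After insert 'fox': sets bits 1 6 7 -> bits=111011111
Not inserted: cow dog eel jay owl rat — query each against bits=111011111:
query cow: checks bit4=1, bit6=1 (all 1) -> maybe => FALSE POSITIVE
query dog: checks bit3=0, bit4=1, bit5=1 (has a 0) -> no => not a false positive
query eel: checks bit1=1, bit2=1, bit4=1 (all 1) -> maybe => FALSE POSITIVE
query jay: checks bit0=1, bit2=1, bit5=1 (all 1) -> maybe => FALSE POSITIVE
query owl: checks bit1=1, bit5=1, bit8=1 (all 1) -> maybe => FALSE POSITIVE
query rat: checks bit2=1, bit6=1, bit8=1 (all 1) -> maybe => FALSE POSITIVE
False positives (alphabetical): cow eel jay owl rat

Answer: cow eel jay owl rat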